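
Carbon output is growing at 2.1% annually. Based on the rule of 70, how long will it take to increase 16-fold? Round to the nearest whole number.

≈ 133 years

At 2.1% it doubles every 70/2.1 ≈ 33.33 years.
16× is 4 doublings, so 4 × 33.33 ≈ 133 years.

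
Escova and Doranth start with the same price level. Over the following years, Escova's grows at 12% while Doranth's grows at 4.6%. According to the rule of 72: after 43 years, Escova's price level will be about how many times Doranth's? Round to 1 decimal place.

Rate gap = 12% − 4.6% = 7.4 points.
The ratio doubles every 72/7.4 ≈ 9.73 years.
43/9.73 ≈ 4.42 doublings → ratio ≈ 2^4.42 ≈ 21.4.

roughly 21.4 times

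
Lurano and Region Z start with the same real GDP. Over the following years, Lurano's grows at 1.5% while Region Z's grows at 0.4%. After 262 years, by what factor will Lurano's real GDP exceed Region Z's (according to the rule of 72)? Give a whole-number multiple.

about 16 times

Rate gap = 1.5% − 0.4% = 1.1 points.
The ratio doubles every 72/1.1 ≈ 65.45 years.
262/65.45 ≈ 4.00 doublings → ratio ≈ 2^4.00 ≈ 16.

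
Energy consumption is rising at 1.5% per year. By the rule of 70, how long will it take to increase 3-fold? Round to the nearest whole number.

≈ 74 years

At 1.5% it doubles every 70/1.5 ≈ 46.67 years.
3× is log₂ 3 ≈ 1.58 doublings, so ≈ 1.58 × 46.67 = 74 years.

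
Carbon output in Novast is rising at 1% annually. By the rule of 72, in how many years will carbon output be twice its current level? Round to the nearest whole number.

around 72 years

At 1%, doubling takes about 72/1 = 72.00 years.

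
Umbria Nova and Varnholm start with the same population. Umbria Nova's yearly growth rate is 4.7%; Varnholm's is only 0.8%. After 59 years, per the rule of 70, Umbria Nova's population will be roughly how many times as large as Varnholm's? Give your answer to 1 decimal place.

about 9.8 times

Rate gap = 4.7% − 0.8% = 3.9 points.
The ratio doubles every 70/3.9 ≈ 17.95 years.
59/17.95 ≈ 3.29 doublings → ratio ≈ 2^3.29 ≈ 9.8.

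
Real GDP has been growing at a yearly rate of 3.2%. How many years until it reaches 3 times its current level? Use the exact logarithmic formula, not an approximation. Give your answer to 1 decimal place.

t = ln(3) / ln(1 + 0.032) = 1.0986 / 0.031499 ≈ 34.88.

34.9 years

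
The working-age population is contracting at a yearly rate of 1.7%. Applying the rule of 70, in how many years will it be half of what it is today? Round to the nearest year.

Falling at 1.7%, it halves about every 70/1.7 = 41.18 years.

≈ 41 years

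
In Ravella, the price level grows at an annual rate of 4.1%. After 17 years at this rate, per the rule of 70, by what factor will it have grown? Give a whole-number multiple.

70/4.1 ≈ 17.07 years per doubling.
17 years fits 1 doubling: 2^1 = 2.

roughly 2 times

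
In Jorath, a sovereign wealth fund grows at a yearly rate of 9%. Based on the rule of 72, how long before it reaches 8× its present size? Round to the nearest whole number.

Doubling time ≈ 72/9 = 8.00 years.
8 = 2^3, so 3 doublings → 24 years.

approximately 24 years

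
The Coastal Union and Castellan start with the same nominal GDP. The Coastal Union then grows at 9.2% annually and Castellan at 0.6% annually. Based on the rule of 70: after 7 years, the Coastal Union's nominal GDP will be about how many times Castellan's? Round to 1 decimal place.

roughly 1.8 times

the Coastal Union pulls ahead at 8.6 pp per year, so the ratio doubles every 70/8.6 ≈ 8.14 years.
In 7 years that's 0.86 doublings: 2^0.86 ≈ 1.8.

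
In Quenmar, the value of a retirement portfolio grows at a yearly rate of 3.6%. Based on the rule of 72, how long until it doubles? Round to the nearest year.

Doubling time ≈ 72 / 3.6 = 20.00 years.

≈ 20 years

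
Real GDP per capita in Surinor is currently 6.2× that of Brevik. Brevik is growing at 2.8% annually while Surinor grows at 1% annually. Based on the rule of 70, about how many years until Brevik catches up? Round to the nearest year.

102 years

What matters is the difference: 1.8 pp.
Rule of 70 on the gap: the ratio halves every 70/1.8 ≈ 38.89 years.
A 6.2× gap takes log₂(6.2) ≈ 2.63 halvings to close: 2.63 × 38.89 ≈ 102 years.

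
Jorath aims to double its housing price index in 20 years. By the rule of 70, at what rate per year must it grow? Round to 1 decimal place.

70 / 20 ≈ 3.50, so about 3.5% per year.

approximately 3.5%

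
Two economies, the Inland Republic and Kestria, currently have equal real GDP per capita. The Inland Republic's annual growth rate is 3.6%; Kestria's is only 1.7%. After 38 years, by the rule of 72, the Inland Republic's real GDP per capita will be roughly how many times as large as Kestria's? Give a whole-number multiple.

the Inland Republic pulls ahead at 1.9 pp per year, so the ratio doubles every 72/1.9 ≈ 37.89 years.
In 38 years that's 1.00 doublings: 2^1.00 ≈ 2.

≈ 2 times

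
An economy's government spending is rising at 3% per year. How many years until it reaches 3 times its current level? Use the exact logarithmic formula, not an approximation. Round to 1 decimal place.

37.2 years

t = ln(3) / ln(1 + 0.03) = 1.0986 / 0.029559 ≈ 37.17.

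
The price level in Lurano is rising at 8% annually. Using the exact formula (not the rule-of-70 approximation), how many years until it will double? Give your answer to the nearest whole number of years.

t = ln(2) / ln(1 + 0.08) = 0.6931 / 0.076961 ≈ 9.01.
≈ 9 years.

9 years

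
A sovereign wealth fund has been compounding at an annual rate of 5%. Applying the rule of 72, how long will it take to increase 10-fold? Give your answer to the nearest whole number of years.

At 5% it doubles every 72/5 ≈ 14.40 years.
10× is log₂ 10 ≈ 3.32 doublings, so ≈ 3.32 × 14.40 = 48 years.

48 years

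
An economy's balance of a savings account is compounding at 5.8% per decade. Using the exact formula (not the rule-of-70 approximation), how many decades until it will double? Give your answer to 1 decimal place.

t = ln(2) / ln(1 + 0.058) = 0.6931 / 0.056380 ≈ 12.29.

12.3 decades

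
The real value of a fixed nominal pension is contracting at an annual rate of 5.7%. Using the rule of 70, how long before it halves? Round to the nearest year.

12 years

Falling at 5.7%, it halves about every 70/5.7 = 12.28 years.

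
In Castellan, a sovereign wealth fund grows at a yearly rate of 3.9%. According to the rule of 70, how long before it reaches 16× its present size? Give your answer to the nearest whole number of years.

One doubling takes 70/3.9 = 17.95 years.
16 = 2^4, so 4 doublings → 72 years.

approximately 72 years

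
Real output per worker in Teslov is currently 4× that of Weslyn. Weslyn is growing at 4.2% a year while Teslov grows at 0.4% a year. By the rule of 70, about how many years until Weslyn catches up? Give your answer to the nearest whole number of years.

around 37 years

What matters is the difference: 3.8 pp.
Rule of 70 on the gap: the ratio halves every 70/3.8 ≈ 18.42 years.
A 4× gap closes after 2 halvings: 2 × 18.42 ≈ 37 years.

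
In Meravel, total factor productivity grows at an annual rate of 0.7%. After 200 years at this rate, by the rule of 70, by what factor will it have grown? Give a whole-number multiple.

At 0.7% one doubling takes ≈ 100.00 years; 200 years is 2 of them, so ×4.

roughly 4 times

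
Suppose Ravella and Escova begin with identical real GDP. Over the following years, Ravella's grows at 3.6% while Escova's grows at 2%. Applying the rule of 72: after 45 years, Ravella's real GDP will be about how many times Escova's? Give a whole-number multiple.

2 times

Rate gap = 3.6% − 2% = 1.6 points.
The ratio doubles every 72/1.6 ≈ 45.00 years.
45/45.00 ≈ 1.00 doublings → ratio ≈ 2^1.00 ≈ 2.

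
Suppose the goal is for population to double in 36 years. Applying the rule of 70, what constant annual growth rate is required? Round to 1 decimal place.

about 1.9%

70 / 36 ≈ 1.94, so about 1.9% a year.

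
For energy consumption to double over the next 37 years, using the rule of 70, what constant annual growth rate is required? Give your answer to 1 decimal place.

70 / 37 ≈ 1.89, so about 1.9% a year.

about 1.9% a year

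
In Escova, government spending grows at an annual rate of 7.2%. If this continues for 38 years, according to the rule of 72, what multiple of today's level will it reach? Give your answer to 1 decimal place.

around 13.9 times

Doubles every ≈ 10.00 years (72/7.2).
38 years is 3.80 doublings; 2^3.80 ≈ 13.9×.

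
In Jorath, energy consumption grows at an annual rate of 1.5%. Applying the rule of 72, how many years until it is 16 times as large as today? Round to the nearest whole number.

192 years

Doubling time ≈ 72/1.5 = 48.00 years.
16 = 2^4, so 4 doublings → 192 years.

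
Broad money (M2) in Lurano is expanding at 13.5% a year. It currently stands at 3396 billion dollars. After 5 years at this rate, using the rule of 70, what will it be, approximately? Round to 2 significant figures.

about 6600 billion dollars

Doubling time ≈ 70/13.5 = 5.19 years.
5 years is 5/5.19 ≈ 0.96 doublings, a factor of 2^0.96 ≈ 1.95.
3396 × 1.95 ≈ 6600 billion dollars.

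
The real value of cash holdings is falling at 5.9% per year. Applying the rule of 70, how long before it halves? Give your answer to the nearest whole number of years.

Falling at 5.9%, it halves about every 70/5.9 = 11.86 years.

around 12 years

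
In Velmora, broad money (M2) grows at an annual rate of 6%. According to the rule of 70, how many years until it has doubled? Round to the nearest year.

Doubling time ≈ 70 / 6 = 11.67 years.

approximately 12 years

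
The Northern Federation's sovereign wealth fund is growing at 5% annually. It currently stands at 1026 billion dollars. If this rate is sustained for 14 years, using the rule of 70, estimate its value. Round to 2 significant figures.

2100 billion dollars

It doubles every 70/5 ≈ 14.00 years, so 14 years is 1.00 doublings.
2^1.00 ≈ 2.00; 1026 × 2.00 ≈ 2100 billion dollars.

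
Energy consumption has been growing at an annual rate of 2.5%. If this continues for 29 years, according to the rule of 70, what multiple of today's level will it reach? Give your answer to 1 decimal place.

about 2.1 times

Doubles every ≈ 28.00 years (70/2.5).
29 years is 1.04 doublings; 2^1.04 ≈ 2.1×.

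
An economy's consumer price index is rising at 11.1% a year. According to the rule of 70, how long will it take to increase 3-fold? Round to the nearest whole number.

Doubling time ≈ 70/11.1 = 6.31 years.
Reaching 3× takes log₂(3) ≈ 1.58 doublings.
1.58 × 6.31 ≈ 10 years.

10 years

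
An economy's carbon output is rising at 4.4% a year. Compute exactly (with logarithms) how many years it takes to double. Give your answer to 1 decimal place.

t = ln(2) / ln(1 + 0.044) = 0.6931 / 0.043059 ≈ 16.10.

16.1 years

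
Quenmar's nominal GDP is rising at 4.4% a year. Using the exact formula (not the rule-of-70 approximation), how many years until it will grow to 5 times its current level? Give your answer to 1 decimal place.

t = ln(5) / ln(1 + 0.044) = 1.6094 / 0.043059 ≈ 37.38.

37.4 years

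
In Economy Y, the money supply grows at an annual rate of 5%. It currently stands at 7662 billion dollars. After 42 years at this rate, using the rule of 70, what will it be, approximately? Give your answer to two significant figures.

It doubles every 70/5 ≈ 14.00 years, so 42 years is 3.00 doublings.
2^3.00 ≈ 8.00; 7662 × 8.00 ≈ 61000 billion dollars.

≈ 61000 billion dollars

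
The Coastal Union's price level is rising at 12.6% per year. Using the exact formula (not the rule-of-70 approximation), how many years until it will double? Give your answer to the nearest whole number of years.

6 years

t = ln(2) / ln(1 + 0.126) = 0.6931 / 0.118672 ≈ 5.84.
≈ 6 years.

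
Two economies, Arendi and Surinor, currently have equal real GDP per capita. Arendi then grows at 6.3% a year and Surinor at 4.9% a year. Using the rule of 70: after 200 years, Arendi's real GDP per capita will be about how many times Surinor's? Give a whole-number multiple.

approximately 16 times

Arendi pulls ahead at 1.4 pp per year, so the ratio doubles every 70/1.4 ≈ 50.00 years.
In 200 years that's 4.00 doublings: 2^4.00 ≈ 16.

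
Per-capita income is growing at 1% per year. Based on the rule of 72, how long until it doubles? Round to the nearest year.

Doubling time ≈ 72 / 1 = 72.00 years.

around 72 years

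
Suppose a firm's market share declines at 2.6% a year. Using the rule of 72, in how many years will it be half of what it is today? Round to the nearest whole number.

around 28 years

The rule works in reverse for decay: 72/2.6 ≈ 27.69 years to halve.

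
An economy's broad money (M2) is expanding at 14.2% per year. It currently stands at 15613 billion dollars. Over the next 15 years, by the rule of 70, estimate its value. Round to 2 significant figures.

It doubles every 70/14.2 ≈ 4.93 years, so 15 years is 3.04 doublings.
2^3.04 ≈ 8.22; 15613 × 8.22 ≈ 130000 billion dollars.

around 130000 billion dollars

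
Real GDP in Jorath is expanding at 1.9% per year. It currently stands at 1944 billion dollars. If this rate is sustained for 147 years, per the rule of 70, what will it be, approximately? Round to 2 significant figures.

about 31000 billion dollars

Doubling time ≈ 70/1.9 = 36.84 years.
147 years is 147/36.84 ≈ 3.99 doublings, a factor of 2^3.99 ≈ 15.89.
1944 × 15.89 ≈ 31000 billion dollars.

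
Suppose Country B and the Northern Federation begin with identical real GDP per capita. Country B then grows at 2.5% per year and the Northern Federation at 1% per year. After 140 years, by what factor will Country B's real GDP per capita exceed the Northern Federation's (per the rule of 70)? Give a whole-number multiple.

roughly 8 times

Only the 1.5-point difference matters.
70/1.5 ≈ 46.67 years per doubling of the ratio; 140 years gives 3.00 doublings, so ≈ 8×.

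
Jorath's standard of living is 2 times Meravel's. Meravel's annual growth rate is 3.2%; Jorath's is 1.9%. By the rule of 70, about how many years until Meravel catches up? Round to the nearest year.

around 54 years

Meravel gains on Jorath at 3.2% − 1.9% = 1.3 points a year.
At that relative rate the gap halves every 70/1.3 ≈ 53.85 years.
A 2 times gap closes after 1 halving: 1 × 53.85 ≈ 54 years.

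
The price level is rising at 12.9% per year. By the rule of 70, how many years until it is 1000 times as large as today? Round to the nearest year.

One doubling takes 70/12.9 = 5.43 years.
1000× is log₂ 1000 ≈ 9.97 doublings, so ≈ 9.97 × 5.43 = 54 years.

around 54 years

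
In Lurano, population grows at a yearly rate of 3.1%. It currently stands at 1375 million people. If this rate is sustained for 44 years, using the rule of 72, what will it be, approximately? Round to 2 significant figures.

about 5100 million people

Doubling time ≈ 72/3.1 = 23.23 years.
44 years is 44/23.23 ≈ 1.89 doublings, a factor of 2^1.89 ≈ 3.71.
1375 × 3.71 ≈ 5100 million people.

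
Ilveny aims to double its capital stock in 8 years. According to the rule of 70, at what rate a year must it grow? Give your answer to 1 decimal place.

70 / 8 ≈ 8.75, so about 8.8% a year.

roughly 8.8% a year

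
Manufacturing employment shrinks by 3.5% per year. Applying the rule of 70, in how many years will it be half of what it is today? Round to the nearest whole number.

Falling at 3.5%, it halves about every 70/3.5 = 20.00 years.

roughly 20 years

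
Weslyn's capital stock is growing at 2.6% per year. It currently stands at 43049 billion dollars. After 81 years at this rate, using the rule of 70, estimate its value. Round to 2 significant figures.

≈ 350000 billion dollars

It doubles every 70/2.6 ≈ 26.92 years, so 81 years is 3.01 doublings.
2^3.01 ≈ 8.06; 43049 × 8.06 ≈ 350000 billion dollars.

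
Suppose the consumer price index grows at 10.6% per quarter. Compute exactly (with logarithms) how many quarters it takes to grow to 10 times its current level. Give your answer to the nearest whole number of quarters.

23 quarters

t = ln(10) / ln(1 + 0.106) = 2.3026 / 0.100750 ≈ 22.85.
≈ 23 quarters.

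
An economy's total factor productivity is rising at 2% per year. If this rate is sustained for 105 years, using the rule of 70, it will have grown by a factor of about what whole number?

At 2% one doubling takes ≈ 35.00 years; 105 years is 3 of them, so ×8.

approximately 8 times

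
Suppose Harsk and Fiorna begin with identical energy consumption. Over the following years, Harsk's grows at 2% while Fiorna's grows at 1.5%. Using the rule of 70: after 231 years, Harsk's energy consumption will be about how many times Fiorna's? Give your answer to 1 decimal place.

approximately 3.1 times

Only the 0.5-point difference matters.
70/0.5 ≈ 140.00 years per doubling of the ratio; 231 years gives 1.65 doublings, so ≈ 3.1×.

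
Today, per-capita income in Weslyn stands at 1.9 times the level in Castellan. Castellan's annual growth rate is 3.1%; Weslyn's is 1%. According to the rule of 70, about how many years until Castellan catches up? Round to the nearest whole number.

What matters is the difference: 2.1 pp.
Rule of 70 on the gap: the ratio halves every 70/2.1 ≈ 33.33 years.
A 1.9 times gap takes log₂(1.9) ≈ 0.93 halvings to close: 0.93 × 33.33 ≈ 31 years.

≈ 31 years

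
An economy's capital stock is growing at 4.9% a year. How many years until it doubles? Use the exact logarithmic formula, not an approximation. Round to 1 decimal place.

t = ln(2) / ln(1 + 0.049) = 0.6931 / 0.047837 ≈ 14.49.

14.5 years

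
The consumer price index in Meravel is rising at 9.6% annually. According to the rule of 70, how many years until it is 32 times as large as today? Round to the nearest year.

At 9.6% it doubles every 70/9.6 ≈ 7.29 years.
Getting to 32× needs 5 doublings: 5 × 7.29 ≈ 36 years.

≈ 36 years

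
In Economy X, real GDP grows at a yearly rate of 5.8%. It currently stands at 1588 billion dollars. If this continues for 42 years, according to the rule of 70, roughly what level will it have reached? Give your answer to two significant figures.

Doubling time ≈ 70/5.8 = 12.07 years.
42 years is 42/12.07 ≈ 3.48 doublings, a factor of 2^3.48 ≈ 11.16.
1588 × 11.16 ≈ 18000 billion dollars.

18000 billion dollars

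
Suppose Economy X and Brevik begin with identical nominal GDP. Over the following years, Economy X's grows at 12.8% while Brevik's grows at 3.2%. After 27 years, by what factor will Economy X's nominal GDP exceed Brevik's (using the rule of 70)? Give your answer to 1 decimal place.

around 13.0 times

Rate gap = 12.8% − 3.2% = 9.6 points.
The ratio doubles every 70/9.6 ≈ 7.29 years.
27/7.29 ≈ 3.70 doublings → ratio ≈ 2^3.70 ≈ 13.0.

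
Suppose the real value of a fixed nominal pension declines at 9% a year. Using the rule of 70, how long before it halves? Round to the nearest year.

≈ 8 years

The rule works in reverse for decay: 70/9 ≈ 7.78 years to halve.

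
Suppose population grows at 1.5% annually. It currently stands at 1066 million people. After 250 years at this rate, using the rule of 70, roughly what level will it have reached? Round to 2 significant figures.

It doubles every 70/1.5 ≈ 46.67 years, so 250 years is 5.36 doublings.
2^5.36 ≈ 41.07; 1066 × 41.07 ≈ 44000 million people.

roughly 44000 million people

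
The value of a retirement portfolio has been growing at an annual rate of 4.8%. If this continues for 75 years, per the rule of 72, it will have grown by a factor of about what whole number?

around 32 times

Doubling time ≈ 72/4.8 = 15.00 years.
75/15.00 ≈ 5 doublings, so about 2^5 = 32×.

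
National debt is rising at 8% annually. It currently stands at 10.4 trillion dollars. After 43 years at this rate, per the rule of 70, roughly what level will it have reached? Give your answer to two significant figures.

≈ 310 trillion dollars

It doubles every 70/8 ≈ 8.75 years, so 43 years is 4.91 doublings.
2^4.91 ≈ 30.06; 10.4 × 30.06 ≈ 310 trillion dollars.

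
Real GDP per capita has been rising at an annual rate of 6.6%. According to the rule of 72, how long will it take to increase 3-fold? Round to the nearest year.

roughly 17 years

Doubling time ≈ 72/6.6 = 10.91 years.
3× is log₂ 3 ≈ 1.58 doublings, so ≈ 1.58 × 10.91 = 17 years.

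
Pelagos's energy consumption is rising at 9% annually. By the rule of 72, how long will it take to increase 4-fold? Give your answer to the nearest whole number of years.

roughly 16 years

At 9% it doubles every 72/9 ≈ 8.00 years.
4× is 2 doublings, so 2 × 8.00 ≈ 16 years.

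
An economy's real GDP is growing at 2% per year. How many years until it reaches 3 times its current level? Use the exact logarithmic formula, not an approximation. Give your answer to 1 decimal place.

t = ln(3) / ln(1 + 0.02) = 1.0986 / 0.019803 ≈ 55.48.

55.5 years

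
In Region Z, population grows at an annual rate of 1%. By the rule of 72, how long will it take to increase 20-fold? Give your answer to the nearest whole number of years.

One doubling takes 72/1 = 72.00 years.
20× is log₂ 20 ≈ 4.32 doublings, so ≈ 4.32 × 72.00 = 311 years.

approximately 311 years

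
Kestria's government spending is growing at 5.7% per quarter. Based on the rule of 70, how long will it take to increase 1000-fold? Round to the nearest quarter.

One doubling takes 70/5.7 = 12.28 quarters.
Reaching 1000× takes log₂(1000) ≈ 9.97 doublings.
9.97 × 12.28 ≈ 122 quarters.

≈ 122 quarters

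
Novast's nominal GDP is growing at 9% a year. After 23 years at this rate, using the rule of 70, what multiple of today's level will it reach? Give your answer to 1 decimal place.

Doubles every ≈ 7.78 years (70/9).
23 years is 2.96 doublings; 2^2.96 ≈ 7.8×.

roughly 7.8 times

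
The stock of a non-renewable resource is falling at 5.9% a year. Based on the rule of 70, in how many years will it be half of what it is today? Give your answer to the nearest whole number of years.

12 years

Halving time ≈ 70 / 5.9 = 11.86 → 12 years.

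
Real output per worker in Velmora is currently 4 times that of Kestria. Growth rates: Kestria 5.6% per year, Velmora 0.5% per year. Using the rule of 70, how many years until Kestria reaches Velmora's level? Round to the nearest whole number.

around 27 years

What matters is the difference: 5.1 pp.
Rule of 70 on the gap: the ratio halves every 70/5.1 ≈ 13.73 years.
A 4 times gap closes after 2 halvings: 2 × 13.73 ≈ 27 years.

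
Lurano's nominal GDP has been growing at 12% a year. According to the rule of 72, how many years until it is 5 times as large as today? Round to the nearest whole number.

≈ 14 years

One doubling takes 72/12 = 6.00 years.
5× is log₂ 5 ≈ 2.32 doublings, so ≈ 2.32 × 6.00 = 14 years.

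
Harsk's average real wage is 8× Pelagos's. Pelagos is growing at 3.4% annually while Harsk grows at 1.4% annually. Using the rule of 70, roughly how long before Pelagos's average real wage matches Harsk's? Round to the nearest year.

roughly 105 years

What matters is the difference: 2 pp.
Rule of 70 on the gap: the ratio halves every 70/2 ≈ 35.00 years.
An 8× gap closes after 3 halvings: 3 × 35.00 ≈ 105 years.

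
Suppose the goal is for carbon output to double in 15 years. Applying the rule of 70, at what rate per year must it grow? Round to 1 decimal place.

around 4.7% per year

70 / 15 ≈ 4.67, so about 4.7% per year.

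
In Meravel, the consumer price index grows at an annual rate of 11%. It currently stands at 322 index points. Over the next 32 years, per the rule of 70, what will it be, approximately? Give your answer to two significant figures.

≈ 11000 index points

It doubles every 70/11 ≈ 6.36 years, so 32 years is 5.03 doublings.
2^5.03 ≈ 32.67; 322 × 32.67 ≈ 11000 index points.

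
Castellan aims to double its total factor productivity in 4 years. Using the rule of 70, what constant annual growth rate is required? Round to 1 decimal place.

about 17.5%

70 / 4 ≈ 17.50, so about 17.5% a year.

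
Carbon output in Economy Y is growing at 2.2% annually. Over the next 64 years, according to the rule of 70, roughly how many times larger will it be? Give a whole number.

70/2.2 ≈ 31.82 years per doubling.
64 years fits 2 doublings: 2^2 = 4.

≈ 4 times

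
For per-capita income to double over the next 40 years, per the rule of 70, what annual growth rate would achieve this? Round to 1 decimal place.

1.8%

70 / 40 ≈ 1.75, so about 1.8% a year.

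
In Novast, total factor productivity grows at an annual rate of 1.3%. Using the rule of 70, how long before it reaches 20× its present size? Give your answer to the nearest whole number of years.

One doubling takes 70/1.3 = 53.85 years.
Reaching 20× takes log₂(20) ≈ 4.32 doublings.
4.32 × 53.85 ≈ 233 years.

around 233 years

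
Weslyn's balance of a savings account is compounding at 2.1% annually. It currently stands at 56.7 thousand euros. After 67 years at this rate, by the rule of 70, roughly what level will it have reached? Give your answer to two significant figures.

≈ 230 thousand euros

It doubles every 70/2.1 ≈ 33.33 years, so 67 years is 2.01 doublings.
2^2.01 ≈ 4.03; 56.7 × 4.03 ≈ 230 thousand euros.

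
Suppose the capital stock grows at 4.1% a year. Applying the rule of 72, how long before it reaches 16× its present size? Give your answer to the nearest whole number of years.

One doubling takes 72/4.1 = 17.56 years.
16× is 4 doublings, so 4 × 17.56 ≈ 70 years.

70 years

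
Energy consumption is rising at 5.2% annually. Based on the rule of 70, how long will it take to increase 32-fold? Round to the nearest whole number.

≈ 67 years

One doubling takes 70/5.2 = 13.46 years.
Getting to 32× needs 5 doublings: 5 × 13.46 ≈ 67 years.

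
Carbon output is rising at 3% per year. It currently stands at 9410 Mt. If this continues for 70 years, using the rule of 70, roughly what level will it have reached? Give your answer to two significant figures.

It doubles every 70/3 ≈ 23.33 years, so 70 years is 3.00 doublings.
2^3.00 ≈ 8.00; 9410 × 8.00 ≈ 75000 Mt.

roughly 75000 Mt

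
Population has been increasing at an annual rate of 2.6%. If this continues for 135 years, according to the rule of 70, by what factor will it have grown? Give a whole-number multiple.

Doubling time ≈ 70/2.6 = 26.92 years.
135/26.92 ≈ 5 doublings, so about 2^5 = 32×.

approximately 32 times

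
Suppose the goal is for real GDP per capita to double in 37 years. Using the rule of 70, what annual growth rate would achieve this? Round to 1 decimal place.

1.9%

70 / 37 ≈ 1.89, so about 1.9% a year.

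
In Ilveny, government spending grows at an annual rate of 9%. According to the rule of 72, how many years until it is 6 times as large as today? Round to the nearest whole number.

approximately 21 years

Doubling time ≈ 72/9 = 8.00 years.
Reaching 6× takes log₂(6) ≈ 2.58 doublings.
2.58 × 8.00 ≈ 21 years.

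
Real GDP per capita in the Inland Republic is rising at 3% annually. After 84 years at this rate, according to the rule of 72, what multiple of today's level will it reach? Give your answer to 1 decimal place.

11.3 times

Doubling time ≈ 72/3 = 24.00 years.
84 years / 24.00 ≈ 3.50 doublings → factor 2^3.50 ≈ 11.3.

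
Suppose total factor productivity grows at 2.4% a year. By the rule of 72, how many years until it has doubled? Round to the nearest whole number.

30 years

Doubling time ≈ 72 / 2.4 = 30.00 years.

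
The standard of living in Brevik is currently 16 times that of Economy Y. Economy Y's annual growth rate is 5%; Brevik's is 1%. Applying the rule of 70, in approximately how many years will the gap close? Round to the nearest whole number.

around 70 years

Economy Y gains on Brevik at 5% − 1% = 4 points a year.
At that relative rate the gap halves every 70/4 ≈ 17.50 years.
A 16 times gap closes after 4 halvings: 4 × 17.50 ≈ 70 years.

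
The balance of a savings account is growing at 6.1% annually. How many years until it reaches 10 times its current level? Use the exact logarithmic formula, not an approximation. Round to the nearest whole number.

39 years

t = ln(10) / ln(1 + 0.061) = 2.3026 / 0.059212 ≈ 38.89.
≈ 39 years.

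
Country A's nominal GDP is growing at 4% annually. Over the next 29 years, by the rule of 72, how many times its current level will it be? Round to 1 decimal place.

Doubles every ≈ 18.00 years (72/4).
29 years is 1.61 doublings; 2^1.61 ≈ 3.1×.

3.1 times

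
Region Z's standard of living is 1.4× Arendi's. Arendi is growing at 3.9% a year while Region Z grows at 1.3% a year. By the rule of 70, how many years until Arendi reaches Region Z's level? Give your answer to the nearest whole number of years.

What matters is the difference: 2.6 pp.
Rule of 70 on the gap: the ratio halves every 70/2.6 ≈ 26.92 years.
A 1.4× gap takes log₂(1.4) ≈ 0.49 halvings to close: 0.49 × 26.92 ≈ 13 years.

13 years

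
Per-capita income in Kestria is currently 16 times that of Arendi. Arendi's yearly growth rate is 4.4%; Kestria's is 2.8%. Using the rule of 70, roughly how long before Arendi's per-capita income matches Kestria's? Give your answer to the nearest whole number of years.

What matters is the difference: 1.6 pp.
Rule of 70 on the gap: the ratio halves every 70/1.6 ≈ 43.75 years.
A 16 times gap closes after 4 halvings: 4 × 43.75 ≈ 175 years.

about 175 years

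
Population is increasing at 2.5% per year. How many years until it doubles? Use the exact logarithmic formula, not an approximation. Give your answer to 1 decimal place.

28.1 years

t = ln(2) / ln(1 + 0.025) = 0.6931 / 0.024693 ≈ 28.07.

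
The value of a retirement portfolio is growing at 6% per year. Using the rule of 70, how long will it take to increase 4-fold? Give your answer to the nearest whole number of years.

Doubling time ≈ 70/6 = 11.67 years.
Getting to 4× needs 2 doublings: 2 × 11.67 ≈ 23 years.

about 23 years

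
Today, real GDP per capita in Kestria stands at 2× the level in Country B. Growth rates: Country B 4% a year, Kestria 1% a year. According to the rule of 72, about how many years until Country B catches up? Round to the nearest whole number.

Country B gains on Kestria at 4% − 1% = 3 points a year.
At that relative rate the gap halves every 72/3 ≈ 24.00 years.
A 2× gap closes after 1 halving: 1 × 24.00 ≈ 24 years.

24 years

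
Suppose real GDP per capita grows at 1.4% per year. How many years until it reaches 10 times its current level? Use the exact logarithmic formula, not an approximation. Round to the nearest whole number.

166 years

t = ln(10) / ln(1 + 0.014) = 2.3026 / 0.013903 ≈ 165.62.
≈ 166 years.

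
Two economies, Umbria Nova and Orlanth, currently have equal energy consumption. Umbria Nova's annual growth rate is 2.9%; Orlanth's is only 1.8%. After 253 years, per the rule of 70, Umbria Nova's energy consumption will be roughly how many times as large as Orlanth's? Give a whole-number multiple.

Rate gap = 2.9% − 1.8% = 1.1 points.
The ratio doubles every 70/1.1 ≈ 63.64 years.
253/63.64 ≈ 3.98 doublings → ratio ≈ 2^3.98 ≈ 16.

approximately 16 times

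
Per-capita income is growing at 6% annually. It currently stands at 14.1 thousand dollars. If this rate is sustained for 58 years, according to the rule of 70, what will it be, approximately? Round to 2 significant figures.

≈ 440 thousand dollars

Doubling time ≈ 70/6 = 11.67 years.
58 years is 58/11.67 ≈ 4.97 doublings, a factor of 2^4.97 ≈ 31.34.
14.1 × 31.34 ≈ 440 thousand dollars.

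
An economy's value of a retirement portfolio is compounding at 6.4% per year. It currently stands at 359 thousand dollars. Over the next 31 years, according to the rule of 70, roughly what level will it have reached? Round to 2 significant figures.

2600 thousand dollars

It doubles every 70/6.4 ≈ 10.94 years, so 31 years is 2.83 doublings.
2^2.83 ≈ 7.11; 359 × 7.11 ≈ 2600 thousand dollars.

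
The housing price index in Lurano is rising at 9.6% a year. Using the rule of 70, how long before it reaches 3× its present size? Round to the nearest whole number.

One doubling takes 70/9.6 = 7.29 years.
Reaching 3× takes log₂(3) ≈ 1.58 doublings.
1.58 × 7.29 ≈ 12 years.

roughly 12 years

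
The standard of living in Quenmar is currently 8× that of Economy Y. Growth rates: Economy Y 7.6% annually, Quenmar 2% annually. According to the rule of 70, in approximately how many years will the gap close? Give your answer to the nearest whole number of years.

What matters is the difference: 5.6 pp.
Rule of 70 on the gap: the ratio halves every 70/5.6 ≈ 12.50 years.
An 8× gap closes after 3 halvings: 3 × 12.50 ≈ 38 years.

around 38 years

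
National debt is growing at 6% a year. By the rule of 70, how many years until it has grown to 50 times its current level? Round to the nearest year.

Doubling time ≈ 70/6 = 11.67 years.
50× is log₂ 50 ≈ 5.64 doublings, so ≈ 5.64 × 11.67 = 66 years.

roughly 66 years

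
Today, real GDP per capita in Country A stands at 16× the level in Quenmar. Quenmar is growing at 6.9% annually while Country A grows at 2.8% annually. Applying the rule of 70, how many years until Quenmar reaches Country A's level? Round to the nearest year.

approximately 68 years

Quenmar gains on Country A at 6.9% − 2.8% = 4.1 points a year.
At that relative rate the gap halves every 70/4.1 ≈ 17.07 years.
A 16× gap closes after 4 halvings: 4 × 17.07 ≈ 68 years.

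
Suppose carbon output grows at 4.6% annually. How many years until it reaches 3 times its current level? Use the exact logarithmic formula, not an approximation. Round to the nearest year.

24 years

t = ln(3) / ln(1 + 0.046) = 1.0986 / 0.044973 ≈ 24.43.
≈ 24 years.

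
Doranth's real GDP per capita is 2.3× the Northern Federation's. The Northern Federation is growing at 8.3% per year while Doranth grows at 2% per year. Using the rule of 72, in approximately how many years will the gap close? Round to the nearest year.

around 14 years

What matters is the difference: 6.3 pp.
Rule of 72 on the gap: the ratio halves every 72/6.3 ≈ 11.43 years.
A 2.3× gap takes log₂(2.3) ≈ 1.20 halvings to close: 1.20 × 11.43 ≈ 14 years.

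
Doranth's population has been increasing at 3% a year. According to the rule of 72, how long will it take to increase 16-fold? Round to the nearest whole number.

Doubling time ≈ 72/3 = 24.00 years.
16× is 4 doublings, so 4 × 24.00 ≈ 96 years.

roughly 96 years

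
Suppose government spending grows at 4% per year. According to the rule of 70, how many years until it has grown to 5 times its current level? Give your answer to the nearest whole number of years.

41 years

One doubling takes 70/4 = 17.50 years.
5× is log₂ 5 ≈ 2.32 doublings, so ≈ 2.32 × 17.50 = 41 years.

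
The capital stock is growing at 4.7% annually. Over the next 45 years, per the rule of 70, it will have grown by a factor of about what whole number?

Doubling time ≈ 70/4.7 = 14.89 years.
45/14.89 ≈ 3 doublings, so about 2^3 = 8×.

about 8 times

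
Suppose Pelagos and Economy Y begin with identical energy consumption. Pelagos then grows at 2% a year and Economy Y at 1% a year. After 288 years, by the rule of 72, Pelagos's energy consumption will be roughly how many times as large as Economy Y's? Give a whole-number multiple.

roughly 16 times

Only the 1-point difference matters.
72/1 ≈ 72.00 years per doubling of the ratio; 288 years gives 4.00 doublings, so ≈ 16×.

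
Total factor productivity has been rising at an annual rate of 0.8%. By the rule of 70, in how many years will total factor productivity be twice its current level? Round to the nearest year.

≈ 88 years

70/0.8 ≈ 87.50, so it doubles roughly every 88 years.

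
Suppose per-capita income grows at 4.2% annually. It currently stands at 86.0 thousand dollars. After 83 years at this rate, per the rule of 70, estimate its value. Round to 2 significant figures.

It doubles every 70/4.2 ≈ 16.67 years, so 83 years is 4.98 doublings.
2^4.98 ≈ 31.56; 86.0 × 31.56 ≈ 2700 thousand dollars.

approximately 2700 thousand dollars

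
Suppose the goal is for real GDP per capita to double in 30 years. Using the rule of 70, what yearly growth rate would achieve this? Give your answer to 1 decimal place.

around 2.3%

70 / 30 ≈ 2.33, so about 2.3% per year.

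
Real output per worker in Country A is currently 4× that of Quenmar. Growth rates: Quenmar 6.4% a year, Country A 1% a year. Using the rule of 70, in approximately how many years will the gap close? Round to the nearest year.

The growth-rate gap is 6.4% − 1% = 5.4 percentage points.
So the ratio between them halves every 70/5.4 ≈ 12.96 years.
A 4× gap closes after 2 halvings: 2 × 12.96 ≈ 26 years.

about 26 years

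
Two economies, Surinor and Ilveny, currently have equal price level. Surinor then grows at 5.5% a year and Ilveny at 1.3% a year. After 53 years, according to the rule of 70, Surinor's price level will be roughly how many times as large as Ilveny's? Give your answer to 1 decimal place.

Rate gap = 5.5% − 1.3% = 4.2 points.
The ratio doubles every 70/4.2 ≈ 16.67 years.
53/16.67 ≈ 3.18 doublings → ratio ≈ 2^3.18 ≈ 9.1.

approximately 9.1 times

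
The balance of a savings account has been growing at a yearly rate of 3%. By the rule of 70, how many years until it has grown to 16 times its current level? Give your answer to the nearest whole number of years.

roughly 93 years

At 3% it doubles every 70/3 ≈ 23.33 years.
16 = 2^4, so 4 doublings → 93 years.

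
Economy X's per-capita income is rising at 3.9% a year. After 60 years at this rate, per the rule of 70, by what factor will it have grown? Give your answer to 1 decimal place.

Doubles every ≈ 17.95 years (70/3.9).
60 years is 3.34 doublings; 2^3.34 ≈ 10.1×.

roughly 10.1 times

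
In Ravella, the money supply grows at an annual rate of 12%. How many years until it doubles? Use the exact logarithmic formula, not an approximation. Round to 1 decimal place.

t = ln(2) / ln(1 + 0.12) = 0.6931 / 0.113329 ≈ 6.12.

6.1 years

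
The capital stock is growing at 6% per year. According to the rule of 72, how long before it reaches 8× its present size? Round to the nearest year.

about 36 years

One doubling takes 72/6 = 12.00 years.
Getting to 8× needs 3 doublings: 3 × 12.00 ≈ 36 years.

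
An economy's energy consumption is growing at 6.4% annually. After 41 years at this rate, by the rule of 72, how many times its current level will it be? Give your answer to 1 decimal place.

about 12.5 times

Doubling time ≈ 72/6.4 = 11.25 years.
41 years / 11.25 ≈ 3.64 doublings → factor 2^3.64 ≈ 12.5.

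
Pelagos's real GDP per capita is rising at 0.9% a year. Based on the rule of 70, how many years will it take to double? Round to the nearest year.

about 78 years

70/0.9 ≈ 77.78, so it doubles roughly every 78 years.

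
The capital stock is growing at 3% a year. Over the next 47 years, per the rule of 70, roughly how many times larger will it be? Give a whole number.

At 3% one doubling takes ≈ 23.33 years; 47 years is 2 of them, so ×4.

roughly 4 times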